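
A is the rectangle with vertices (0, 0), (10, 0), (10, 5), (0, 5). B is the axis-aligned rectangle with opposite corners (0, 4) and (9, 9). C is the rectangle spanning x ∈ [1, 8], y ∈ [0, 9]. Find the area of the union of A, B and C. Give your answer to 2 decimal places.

By inclusion–exclusion:
Individual areas: |A| = 50, |B| = 45, |C| = 63.
|A∩B|: x∈[0,9], y∈[4,5] → 9·1 = 9.
|A∩C|: x∈[1,8], y∈[0,5] → 7·5 = 35.
|B∩C|: x∈[1,8], y∈[4,9] → 7·5 = 35.
|A∩B∩C| = 7.
|A ∪ B ∪ C| = 158 − 79 + 7 = 86.00.

86.00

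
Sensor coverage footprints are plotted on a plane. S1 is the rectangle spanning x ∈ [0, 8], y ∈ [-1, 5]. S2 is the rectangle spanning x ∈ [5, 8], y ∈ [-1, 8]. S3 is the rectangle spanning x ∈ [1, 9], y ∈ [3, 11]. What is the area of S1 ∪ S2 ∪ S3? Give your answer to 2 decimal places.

By inclusion–exclusion:
Individual areas: |S1| = 48, |S2| = 27, |S3| = 64.
|S1∩S2|: x∈[5,8], y∈[-1,5] → 3·6 = 18.
|S1∩S3|: x∈[1,8], y∈[3,5] → 7·2 = 14.
|S2∩S3|: x∈[5,8], y∈[3,8] → 3·5 = 15.
|S1∩S2∩S3| = 6.
|S1 ∪ S2 ∪ S3| = 139 − 47 + 6 = 98.00.

98.00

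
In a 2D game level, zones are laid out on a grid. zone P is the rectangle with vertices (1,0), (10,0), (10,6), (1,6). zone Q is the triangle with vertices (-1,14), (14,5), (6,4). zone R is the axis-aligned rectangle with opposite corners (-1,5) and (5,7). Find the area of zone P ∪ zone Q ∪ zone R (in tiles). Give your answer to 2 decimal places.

96.35

By inclusion–exclusion:
Individual areas: |zone P| = 54, |zone Q| = 43.5, |zone R| = 12.
|zone P∩zone Q| = 8.4.
|zone P∩zone R|: x∈[1,5], y∈[5,6] → 4·1 = 4.
|zone Q∩zone R| = 0.8643.
|zone P∩zone Q∩zone R| = 0.1143.
|zone P ∪ zone Q ∪ zone R| = 109.5 − 13.2643 + 0.1143 = 96.35.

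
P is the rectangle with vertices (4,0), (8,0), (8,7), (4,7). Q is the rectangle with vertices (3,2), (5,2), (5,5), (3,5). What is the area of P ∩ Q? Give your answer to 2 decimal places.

|P∩Q|: x∈[4,5], y∈[2,5] → 1·3 = 3.

3.00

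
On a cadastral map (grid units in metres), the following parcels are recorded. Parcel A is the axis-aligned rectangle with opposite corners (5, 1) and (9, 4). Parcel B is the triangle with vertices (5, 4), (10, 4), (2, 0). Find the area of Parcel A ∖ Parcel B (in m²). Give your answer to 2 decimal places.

|Parcel A| = 12, |Parcel A∩Parcel B| = 6.
|Parcel A ∖ Parcel B| = |Parcel A| − |Parcel A∩Parcel B| = 12 − 6 = 6.00.

6.00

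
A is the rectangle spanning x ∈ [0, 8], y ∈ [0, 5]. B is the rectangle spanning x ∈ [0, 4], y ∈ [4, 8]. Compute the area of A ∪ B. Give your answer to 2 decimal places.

By inclusion–exclusion:
Individual areas: |A| = 40, |B| = 16.
|A∩B|: x∈[0,4], y∈[4,5] → 4·1 = 4.
|A ∪ B| = 56 − 4 = 52.00.

52.00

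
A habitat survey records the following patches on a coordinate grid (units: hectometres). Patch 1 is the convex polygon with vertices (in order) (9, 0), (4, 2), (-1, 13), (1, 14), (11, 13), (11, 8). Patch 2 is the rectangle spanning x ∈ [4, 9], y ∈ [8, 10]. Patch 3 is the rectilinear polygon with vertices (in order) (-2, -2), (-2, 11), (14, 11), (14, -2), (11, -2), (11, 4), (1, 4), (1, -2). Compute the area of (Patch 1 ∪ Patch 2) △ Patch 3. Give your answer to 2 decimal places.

|Patch 1 ∪ Patch 2| = 111.5.
|(Patch 1 ∪ Patch 2) ∩ Patch 3| = 64.5.
|(Patch 1 ∪ Patch 2) △ Patch 3| = 111.5 + 148 − 129 = 130.50.

130.50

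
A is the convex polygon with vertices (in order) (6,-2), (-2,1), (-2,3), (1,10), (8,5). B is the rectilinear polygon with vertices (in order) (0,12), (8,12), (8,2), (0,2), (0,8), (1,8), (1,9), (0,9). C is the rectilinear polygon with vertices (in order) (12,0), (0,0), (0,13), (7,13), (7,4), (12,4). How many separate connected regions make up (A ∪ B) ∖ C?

3

(A ∪ B) ∖ C splits into 3 disjoint pieces (area 9.4167, area 8, area 5.9048).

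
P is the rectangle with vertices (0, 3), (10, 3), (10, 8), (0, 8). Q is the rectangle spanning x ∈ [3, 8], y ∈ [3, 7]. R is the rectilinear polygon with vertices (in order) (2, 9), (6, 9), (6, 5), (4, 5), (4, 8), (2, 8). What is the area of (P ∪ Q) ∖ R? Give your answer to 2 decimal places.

|P ∪ Q| = 50.
|(P ∪ Q) ∩ R| = 6.
|(P ∪ Q) ∖ R| = 50 − 6 = 44.00.

44.00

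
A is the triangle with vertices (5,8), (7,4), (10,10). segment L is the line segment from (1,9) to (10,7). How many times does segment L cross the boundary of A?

The segment meets the boundary at (8.65,7.3), (5.179,8.071).

2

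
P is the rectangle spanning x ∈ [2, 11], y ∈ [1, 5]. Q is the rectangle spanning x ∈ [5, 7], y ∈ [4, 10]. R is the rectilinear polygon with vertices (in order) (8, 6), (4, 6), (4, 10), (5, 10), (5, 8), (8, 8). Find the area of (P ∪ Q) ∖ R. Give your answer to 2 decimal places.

|P ∪ Q| = 46.
|(P ∪ Q) ∩ R| = 4.
|(P ∪ Q) ∖ R| = 46 − 4 = 42.00.

42.00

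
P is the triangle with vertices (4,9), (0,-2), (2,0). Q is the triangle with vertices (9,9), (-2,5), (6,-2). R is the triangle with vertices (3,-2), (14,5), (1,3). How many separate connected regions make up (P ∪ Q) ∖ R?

(P ∪ Q) ∖ R splits into 3 disjoint pieces (area 34.1901, area 1.8071, area 2.6607).

3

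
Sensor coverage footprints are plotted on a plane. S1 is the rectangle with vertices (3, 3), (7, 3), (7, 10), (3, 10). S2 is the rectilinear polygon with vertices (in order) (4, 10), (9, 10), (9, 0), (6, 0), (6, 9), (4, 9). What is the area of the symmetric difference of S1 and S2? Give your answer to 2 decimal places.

42.00

|S1| = 28, |S2| = 32, |S1∩S2| = 9.
|S1 △ S2| = |S1| + |S2| − 2·|S1∩S2| = 28 + 32 − 18 = 42.00.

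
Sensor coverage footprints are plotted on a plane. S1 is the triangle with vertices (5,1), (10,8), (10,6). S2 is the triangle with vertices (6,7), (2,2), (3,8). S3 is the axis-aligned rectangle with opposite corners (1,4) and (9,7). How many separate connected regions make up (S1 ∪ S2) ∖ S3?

(S1 ∪ S2) ∖ S3 splits into 4 disjoint pieces (area 1.8, area 1.2857, area 1.2667, area 1.5833).

4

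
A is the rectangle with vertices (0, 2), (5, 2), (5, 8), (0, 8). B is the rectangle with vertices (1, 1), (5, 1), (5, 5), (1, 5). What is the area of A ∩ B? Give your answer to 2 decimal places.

12.00

|A∩B|: x∈[1,5], y∈[2,5] → 4·3 = 12.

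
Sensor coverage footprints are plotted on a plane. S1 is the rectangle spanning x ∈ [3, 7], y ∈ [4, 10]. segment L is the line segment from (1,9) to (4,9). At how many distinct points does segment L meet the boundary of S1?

1

The segment meets the boundary at (3,9).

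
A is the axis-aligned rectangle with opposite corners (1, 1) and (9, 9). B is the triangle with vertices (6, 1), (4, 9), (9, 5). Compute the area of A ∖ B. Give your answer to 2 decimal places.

|A| = 64, |A∩B| = 16.
|A ∖ B| = |A| − |A∩B| = 64 − 16 = 48.00.

48.00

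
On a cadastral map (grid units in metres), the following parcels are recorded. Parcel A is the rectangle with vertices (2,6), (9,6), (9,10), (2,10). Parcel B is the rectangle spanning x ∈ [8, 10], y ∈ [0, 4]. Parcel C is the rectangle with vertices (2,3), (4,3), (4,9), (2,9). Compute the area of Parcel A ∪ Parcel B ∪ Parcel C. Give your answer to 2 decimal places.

42.00

By inclusion–exclusion:
Individual areas: |Parcel A| = 28, |Parcel B| = 8, |Parcel C| = 12.
|Parcel A∩Parcel B| = 0 (no overlap).
|Parcel A∩Parcel C|: x∈[2,4], y∈[6,9] → 2·3 = 6.
|Parcel B∩Parcel C| = 0 (no overlap).
|Parcel A∩Parcel B∩Parcel C| = 0.
|Parcel A ∪ Parcel B ∪ Parcel C| = 48 − 6 + 0 = 42.00.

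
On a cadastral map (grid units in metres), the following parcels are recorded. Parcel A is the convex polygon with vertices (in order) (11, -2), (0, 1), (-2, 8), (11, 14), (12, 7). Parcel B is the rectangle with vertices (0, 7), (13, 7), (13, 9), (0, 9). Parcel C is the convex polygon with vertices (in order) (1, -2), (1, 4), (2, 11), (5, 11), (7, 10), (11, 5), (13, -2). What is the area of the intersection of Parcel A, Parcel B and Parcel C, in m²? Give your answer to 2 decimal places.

14.06

The intersection is the polygon with vertices (7.8,9), (9.4,7), (1.429,7), (1.714,9).
By the shoelace formula its area is 14.06.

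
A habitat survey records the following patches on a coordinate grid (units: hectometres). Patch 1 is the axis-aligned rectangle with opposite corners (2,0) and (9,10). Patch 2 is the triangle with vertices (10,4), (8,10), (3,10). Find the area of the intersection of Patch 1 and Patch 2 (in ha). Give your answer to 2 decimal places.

The intersection is the polygon with vertices (9,4.857), (3,10), (8,10), (9,7).
By the shoelace formula its area is 13.93.

13.93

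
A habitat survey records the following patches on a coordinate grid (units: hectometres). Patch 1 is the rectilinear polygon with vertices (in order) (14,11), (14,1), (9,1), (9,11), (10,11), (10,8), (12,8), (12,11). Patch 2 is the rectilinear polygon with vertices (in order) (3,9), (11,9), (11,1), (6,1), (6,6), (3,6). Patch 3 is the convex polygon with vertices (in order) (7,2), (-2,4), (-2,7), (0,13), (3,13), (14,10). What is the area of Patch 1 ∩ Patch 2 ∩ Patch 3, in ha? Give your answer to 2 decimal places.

6.14

The intersection is the polygon with vertices (9,9), (10,9), (10,8), (11,8), (11,6.571), (9,4.286).
By the shoelace formula its area is 6.14.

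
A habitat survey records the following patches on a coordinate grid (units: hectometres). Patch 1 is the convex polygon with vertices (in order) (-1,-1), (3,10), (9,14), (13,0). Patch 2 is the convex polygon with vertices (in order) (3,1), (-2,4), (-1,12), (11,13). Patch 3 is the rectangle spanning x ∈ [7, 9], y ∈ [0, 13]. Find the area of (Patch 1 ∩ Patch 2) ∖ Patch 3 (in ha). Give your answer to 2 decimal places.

42.83

|Patch 1 ∩ Patch 2| = 51.333.
|(Patch 1 ∩ Patch 2) ∩ Patch 3| = 8.5.
|(Patch 1 ∩ Patch 2) ∖ Patch 3| = 51.333 − 8.5 = 42.83.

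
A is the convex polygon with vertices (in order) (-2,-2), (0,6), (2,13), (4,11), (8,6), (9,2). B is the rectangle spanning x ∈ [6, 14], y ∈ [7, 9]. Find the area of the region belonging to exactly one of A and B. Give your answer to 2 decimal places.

|A| = 85, |B| = 16, |A∩B| = 0.9.
|A △ B| = |A| + |B| − 2·|A∩B| = 85 + 16 − 1.8 = 99.20.

99.20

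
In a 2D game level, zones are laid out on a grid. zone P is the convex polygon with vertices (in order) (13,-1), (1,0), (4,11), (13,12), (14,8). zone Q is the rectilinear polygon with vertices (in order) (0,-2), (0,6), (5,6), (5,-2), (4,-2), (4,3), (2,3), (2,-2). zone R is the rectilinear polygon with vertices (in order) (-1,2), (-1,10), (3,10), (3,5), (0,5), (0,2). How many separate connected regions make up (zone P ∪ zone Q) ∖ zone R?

1

(zone P ∪ zone Q) ∖ zone R is a single connected region.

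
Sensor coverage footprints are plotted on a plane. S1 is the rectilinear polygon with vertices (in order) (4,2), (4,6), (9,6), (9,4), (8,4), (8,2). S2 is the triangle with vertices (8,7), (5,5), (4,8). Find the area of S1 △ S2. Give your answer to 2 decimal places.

|S1| = 18, |S2| = 5.5, |S1∩S2| = 0.9167.
|S1 △ S2| = |S1| + |S2| − 2·|S1∩S2| = 18 + 5.5 − 1.8333 = 21.67.

21.67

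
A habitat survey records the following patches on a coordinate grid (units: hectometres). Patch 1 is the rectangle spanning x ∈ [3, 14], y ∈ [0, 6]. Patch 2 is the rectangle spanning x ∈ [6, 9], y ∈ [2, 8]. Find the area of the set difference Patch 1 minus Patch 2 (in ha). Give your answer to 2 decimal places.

54.00

|Patch 1∩Patch 2|: x∈[6,9], y∈[2,6] → 3·4 = 12.
|Patch 1| = 66.
|Patch 1 ∖ Patch 2| = |Patch 1| − |Patch 1∩Patch 2| = 66 − 12 = 54.00.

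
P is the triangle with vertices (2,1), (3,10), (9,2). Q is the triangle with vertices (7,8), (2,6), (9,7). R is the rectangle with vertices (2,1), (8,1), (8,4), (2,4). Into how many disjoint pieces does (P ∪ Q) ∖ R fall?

(P ∪ Q) ∖ R splits into 2 disjoint pieces (area 18.6129, area 0.7381).

2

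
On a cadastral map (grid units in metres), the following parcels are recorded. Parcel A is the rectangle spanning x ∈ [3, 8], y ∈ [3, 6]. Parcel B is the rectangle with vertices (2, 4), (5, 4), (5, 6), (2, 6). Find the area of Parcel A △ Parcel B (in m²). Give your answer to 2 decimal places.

13.00

|Parcel A∩Parcel B|: x∈[3,5], y∈[4,6] → 2·2 = 4.
|Parcel A △ Parcel B| = |Parcel A| + |Parcel B| − 2·|Parcel A∩Parcel B| = 15 + 6 − 8 = 13.00.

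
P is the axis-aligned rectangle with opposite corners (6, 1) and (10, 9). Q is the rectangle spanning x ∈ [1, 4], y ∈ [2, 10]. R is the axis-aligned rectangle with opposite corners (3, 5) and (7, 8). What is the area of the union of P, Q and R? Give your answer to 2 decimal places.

By inclusion–exclusion:
Individual areas: |P| = 32, |Q| = 24, |R| = 12.
|P∩Q| = 0 (no overlap).
|P∩R|: x∈[6,7], y∈[5,8] → 1·3 = 3.
|Q∩R|: x∈[3,4], y∈[5,8] → 1·3 = 3.
|P∩Q∩R| = 0.
|P ∪ Q ∪ R| = 68 − 6 + 0 = 62.00.

62.00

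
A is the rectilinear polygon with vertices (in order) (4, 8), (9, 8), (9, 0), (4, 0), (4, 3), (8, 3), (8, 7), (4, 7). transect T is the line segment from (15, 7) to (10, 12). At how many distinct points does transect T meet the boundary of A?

The segment lies entirely outside A and never meets its boundary.

0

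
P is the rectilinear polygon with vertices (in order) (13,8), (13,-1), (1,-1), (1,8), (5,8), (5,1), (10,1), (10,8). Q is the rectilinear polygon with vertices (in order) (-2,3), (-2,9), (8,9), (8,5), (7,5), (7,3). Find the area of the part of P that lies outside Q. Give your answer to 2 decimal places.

|P| = 73, |P∩Q| = 20.
|P ∖ Q| = |P| − |P∩Q| = 73 − 20 = 53.00.

53.00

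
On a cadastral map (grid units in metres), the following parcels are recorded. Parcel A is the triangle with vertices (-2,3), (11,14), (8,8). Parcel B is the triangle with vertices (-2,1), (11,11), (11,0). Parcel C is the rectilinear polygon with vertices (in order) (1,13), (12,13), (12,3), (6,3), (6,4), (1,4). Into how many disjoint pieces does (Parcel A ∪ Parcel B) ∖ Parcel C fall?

(Parcel A ∪ Parcel B) ∖ Parcel C splits into 3 disjoint pieces (area 0.3409, area 34.65, area 1.5577).

3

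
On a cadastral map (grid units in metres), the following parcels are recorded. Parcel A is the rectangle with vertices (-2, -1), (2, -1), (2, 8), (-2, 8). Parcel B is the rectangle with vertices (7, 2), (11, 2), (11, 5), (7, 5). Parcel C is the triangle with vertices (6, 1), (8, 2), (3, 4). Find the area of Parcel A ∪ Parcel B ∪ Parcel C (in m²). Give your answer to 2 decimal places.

By inclusion–exclusion:
Individual areas: |Parcel A| = 36, |Parcel B| = 12, |Parcel C| = 4.5.
|Parcel A∩Parcel B| = 0 (no overlap).
|Parcel A∩Parcel C| = 0.
|Parcel B∩Parcel C| = 0.2.
|Parcel A∩Parcel B∩Parcel C| = 0.
|Parcel A ∪ Parcel B ∪ Parcel C| = 52.5 − 0.2 + 0 = 52.30.

52.30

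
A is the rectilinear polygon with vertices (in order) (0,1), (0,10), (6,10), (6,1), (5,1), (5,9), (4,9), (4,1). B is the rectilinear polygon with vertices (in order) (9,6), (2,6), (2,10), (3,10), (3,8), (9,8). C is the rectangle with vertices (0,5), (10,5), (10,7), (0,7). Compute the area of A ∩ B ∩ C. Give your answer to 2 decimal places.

3.00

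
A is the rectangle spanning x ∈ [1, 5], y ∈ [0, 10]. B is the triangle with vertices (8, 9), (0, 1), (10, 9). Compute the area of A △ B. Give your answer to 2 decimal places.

43.20

|A| = 40, |B| = 8, |A∩B| = 2.4.
|A △ B| = |A| + |B| − 2·|A∩B| = 40 + 8 − 4.8 = 43.20.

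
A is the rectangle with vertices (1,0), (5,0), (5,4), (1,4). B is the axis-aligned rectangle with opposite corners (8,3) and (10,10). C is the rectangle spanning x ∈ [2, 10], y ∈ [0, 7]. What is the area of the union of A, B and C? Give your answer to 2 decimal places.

By inclusion–exclusion:
Individual areas: |A| = 16, |B| = 14, |C| = 56.
|A∩B| = 0 (no overlap).
|A∩C|: x∈[2,5], y∈[0,4] → 3·4 = 12.
|B∩C|: x∈[8,10], y∈[3,7] → 2·4 = 8.
|A∩B∩C| = 0.
|A ∪ B ∪ C| = 86 − 20 + 0 = 66.00.

66.00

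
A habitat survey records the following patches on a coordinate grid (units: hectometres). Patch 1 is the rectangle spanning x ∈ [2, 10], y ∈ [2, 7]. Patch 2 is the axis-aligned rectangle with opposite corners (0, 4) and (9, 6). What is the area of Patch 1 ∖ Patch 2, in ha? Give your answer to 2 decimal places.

|Patch 1∩Patch 2|: x∈[2,9], y∈[4,6] → 7·2 = 14.
|Patch 1| = 40.
|Patch 1 ∖ Patch 2| = |Patch 1| − |Patch 1∩Patch 2| = 40 − 14 = 26.00.

26.00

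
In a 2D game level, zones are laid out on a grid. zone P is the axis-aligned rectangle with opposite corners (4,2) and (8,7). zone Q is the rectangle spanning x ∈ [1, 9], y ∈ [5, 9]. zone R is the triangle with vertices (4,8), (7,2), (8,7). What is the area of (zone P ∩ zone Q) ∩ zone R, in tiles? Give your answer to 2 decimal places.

The region (zone P ∩ zone Q) ∩ zone R is the polygon with vertices (8,7), (7.6,5), (5.5,5), (4.5,7).
By the shoelace formula its area is 5.60.

5.60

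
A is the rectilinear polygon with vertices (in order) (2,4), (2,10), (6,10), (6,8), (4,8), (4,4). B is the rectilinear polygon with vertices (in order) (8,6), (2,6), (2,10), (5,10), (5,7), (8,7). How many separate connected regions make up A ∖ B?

2

A ∖ B splits into 2 disjoint pieces (area 4, area 2).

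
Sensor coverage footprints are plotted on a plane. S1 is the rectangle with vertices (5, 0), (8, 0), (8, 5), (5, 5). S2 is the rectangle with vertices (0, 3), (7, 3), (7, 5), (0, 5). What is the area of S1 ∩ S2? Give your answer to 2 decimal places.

|S1∩S2|: x∈[5,7], y∈[3,5] → 2·2 = 4.

4.00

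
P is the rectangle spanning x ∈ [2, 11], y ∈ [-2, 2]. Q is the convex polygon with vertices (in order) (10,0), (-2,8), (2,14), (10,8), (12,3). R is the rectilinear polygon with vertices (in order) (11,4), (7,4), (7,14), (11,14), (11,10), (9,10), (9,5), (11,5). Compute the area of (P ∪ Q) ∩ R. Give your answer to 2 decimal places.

The region (P ∪ Q) ∩ R is the polygon with vertices (9,8.75), (9,5), (11,5), (11,4), (7,4), (7,10.25).
By the shoelace formula its area is 13.00.

13.00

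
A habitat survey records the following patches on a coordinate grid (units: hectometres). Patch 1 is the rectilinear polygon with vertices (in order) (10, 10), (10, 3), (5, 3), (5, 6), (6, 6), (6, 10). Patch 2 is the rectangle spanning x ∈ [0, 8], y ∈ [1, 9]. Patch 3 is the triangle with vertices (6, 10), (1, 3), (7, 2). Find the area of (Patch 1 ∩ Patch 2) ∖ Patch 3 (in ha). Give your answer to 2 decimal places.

|Patch 1 ∩ Patch 2| = 15.
|(Patch 1 ∩ Patch 2) ∩ Patch 3| = 6.
|(Patch 1 ∩ Patch 2) ∖ Patch 3| = 15 − 6 = 9.00.

9.00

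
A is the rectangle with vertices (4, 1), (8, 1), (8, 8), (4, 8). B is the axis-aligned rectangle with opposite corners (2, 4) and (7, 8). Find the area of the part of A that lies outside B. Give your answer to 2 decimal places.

16.00

|A∩B|: x∈[4,7], y∈[4,8] → 3·4 = 12.
|A| = 28.
|A ∖ B| = |A| − |A∩B| = 28 − 12 = 16.00.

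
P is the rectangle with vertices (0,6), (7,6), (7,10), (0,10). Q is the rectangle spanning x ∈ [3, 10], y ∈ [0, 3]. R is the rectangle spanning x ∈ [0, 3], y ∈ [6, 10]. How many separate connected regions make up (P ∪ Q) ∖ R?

(P ∪ Q) ∖ R splits into 2 disjoint pieces (area 16, area 21).

2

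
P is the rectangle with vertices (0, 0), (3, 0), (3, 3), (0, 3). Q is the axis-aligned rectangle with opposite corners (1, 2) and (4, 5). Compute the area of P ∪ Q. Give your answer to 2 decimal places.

By inclusion–exclusion:
Individual areas: |P| = 9, |Q| = 9.
|P∩Q|: x∈[1,3], y∈[2,3] → 2·1 = 2.
|P ∪ Q| = 18 − 2 = 16.00.

16.00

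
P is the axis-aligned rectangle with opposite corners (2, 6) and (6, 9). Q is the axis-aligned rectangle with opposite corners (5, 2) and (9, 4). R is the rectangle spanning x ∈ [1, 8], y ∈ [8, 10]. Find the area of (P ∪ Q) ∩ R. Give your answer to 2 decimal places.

The region (P ∪ Q) ∩ R is the polygon with vertices (2,9), (6,9), (6,8), (2,8).
By the shoelace formula its area is 4.00.

4.00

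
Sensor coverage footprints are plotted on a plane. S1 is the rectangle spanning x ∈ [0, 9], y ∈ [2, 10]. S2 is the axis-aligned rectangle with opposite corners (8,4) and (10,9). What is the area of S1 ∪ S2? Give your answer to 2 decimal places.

By inclusion–exclusion:
Individual areas: |S1| = 72, |S2| = 10.
|S1∩S2|: x∈[8,9], y∈[4,9] → 1·5 = 5.
|S1 ∪ S2| = 82 − 5 = 77.00.

77.00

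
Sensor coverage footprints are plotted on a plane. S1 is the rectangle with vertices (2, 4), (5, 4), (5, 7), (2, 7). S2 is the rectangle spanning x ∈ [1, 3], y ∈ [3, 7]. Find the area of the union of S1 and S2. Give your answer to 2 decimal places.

By inclusion–exclusion:
Individual areas: |S1| = 9, |S2| = 8.
|S1∩S2|: x∈[2,3], y∈[4,7] → 1·3 = 3.
|S1 ∪ S2| = 17 − 3 = 14.00.

14.00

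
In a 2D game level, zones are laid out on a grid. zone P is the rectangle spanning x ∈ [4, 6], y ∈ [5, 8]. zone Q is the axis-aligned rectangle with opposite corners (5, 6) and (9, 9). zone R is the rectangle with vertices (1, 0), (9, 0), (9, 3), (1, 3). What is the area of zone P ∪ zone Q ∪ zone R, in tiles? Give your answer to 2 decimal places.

By inclusion–exclusion:
Individual areas: |zone P| = 6, |zone Q| = 12, |zone R| = 24.
|zone P∩zone Q|: x∈[5,6], y∈[6,8] → 1·2 = 2.
|zone P∩zone R| = 0 (no overlap).
|zone Q∩zone R| = 0 (no overlap).
|zone P∩zone Q∩zone R| = 0.
|zone P ∪ zone Q ∪ zone R| = 42 − 2 + 0 = 40.00.

40.00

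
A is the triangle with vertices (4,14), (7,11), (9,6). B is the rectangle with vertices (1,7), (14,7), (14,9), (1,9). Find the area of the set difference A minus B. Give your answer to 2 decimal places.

|A| = 4.5, |A∩B| = 0.9.
|A ∖ B| = |A| − |A∩B| = 4.5 − 0.9 = 3.60.

3.60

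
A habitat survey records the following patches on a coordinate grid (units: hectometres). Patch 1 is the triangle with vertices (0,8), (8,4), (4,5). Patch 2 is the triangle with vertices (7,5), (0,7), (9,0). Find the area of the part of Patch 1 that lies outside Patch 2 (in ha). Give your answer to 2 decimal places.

|Patch 1| = 4, |Patch 1∩Patch 2| = 2.6811.
|Patch 1 ∖ Patch 2| = |Patch 1| − |Patch 1∩Patch 2| = 4 − 2.6811 = 1.32.

1.32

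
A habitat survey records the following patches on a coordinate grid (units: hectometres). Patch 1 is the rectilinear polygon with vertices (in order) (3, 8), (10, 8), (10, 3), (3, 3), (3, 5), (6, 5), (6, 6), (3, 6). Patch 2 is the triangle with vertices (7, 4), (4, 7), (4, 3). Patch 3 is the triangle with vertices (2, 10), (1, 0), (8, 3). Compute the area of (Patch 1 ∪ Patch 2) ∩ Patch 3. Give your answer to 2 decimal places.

|Patch 1 ∪ Patch 2| = 33.5.
|(Patch 1 ∪ Patch 2) ∩ Patch 3| = 12.98.

12.98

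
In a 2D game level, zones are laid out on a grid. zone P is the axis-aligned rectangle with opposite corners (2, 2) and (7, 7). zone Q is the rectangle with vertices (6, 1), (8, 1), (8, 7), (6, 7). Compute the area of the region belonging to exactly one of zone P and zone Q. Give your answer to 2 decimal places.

|zone P∩zone Q|: x∈[6,7], y∈[2,7] → 1·5 = 5.
|zone P △ zone Q| = |zone P| + |zone Q| − 2·|zone P∩zone Q| = 25 + 12 − 10 = 27.00.

27.00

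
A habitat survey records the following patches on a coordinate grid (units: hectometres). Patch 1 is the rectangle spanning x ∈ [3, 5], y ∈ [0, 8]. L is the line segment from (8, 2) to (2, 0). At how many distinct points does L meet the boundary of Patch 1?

2

The segment meets the boundary at (3,0.333), (5,1).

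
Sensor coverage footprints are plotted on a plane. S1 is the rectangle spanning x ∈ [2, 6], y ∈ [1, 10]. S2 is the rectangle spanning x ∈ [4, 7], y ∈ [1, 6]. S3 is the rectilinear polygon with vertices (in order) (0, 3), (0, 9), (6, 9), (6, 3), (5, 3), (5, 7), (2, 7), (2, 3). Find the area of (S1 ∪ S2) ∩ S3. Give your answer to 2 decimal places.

12.00

|S1 ∪ S2| = 41.
|(S1 ∪ S2) ∩ S3| = 12.00.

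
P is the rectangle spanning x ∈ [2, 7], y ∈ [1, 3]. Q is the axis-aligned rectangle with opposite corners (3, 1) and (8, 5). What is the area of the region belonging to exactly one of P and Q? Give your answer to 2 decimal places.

14.00

|P∩Q|: x∈[3,7], y∈[1,3] → 4·2 = 8.
|P △ Q| = |P| + |Q| − 2·|P∩Q| = 10 + 20 − 16 = 14.00.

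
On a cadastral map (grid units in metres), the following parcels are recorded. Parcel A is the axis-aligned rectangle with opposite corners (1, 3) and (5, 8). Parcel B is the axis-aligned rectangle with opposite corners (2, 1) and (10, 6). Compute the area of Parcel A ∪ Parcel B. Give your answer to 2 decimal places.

51.00

By inclusion–exclusion:
Individual areas: |Parcel A| = 20, |Parcel B| = 40.
|Parcel A∩Parcel B|: x∈[2,5], y∈[3,6] → 3·3 = 9.
|Parcel A ∪ Parcel B| = 60 − 9 = 51.00.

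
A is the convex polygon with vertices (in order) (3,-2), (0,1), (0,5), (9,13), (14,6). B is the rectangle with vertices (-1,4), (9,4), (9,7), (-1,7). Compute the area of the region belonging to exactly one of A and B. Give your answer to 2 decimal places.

88.50

|A| = 108, |B| = 30, |A∩B| = 24.75.
|A △ B| = |A| + |B| − 2·|A∩B| = 108 + 30 − 49.5 = 88.50.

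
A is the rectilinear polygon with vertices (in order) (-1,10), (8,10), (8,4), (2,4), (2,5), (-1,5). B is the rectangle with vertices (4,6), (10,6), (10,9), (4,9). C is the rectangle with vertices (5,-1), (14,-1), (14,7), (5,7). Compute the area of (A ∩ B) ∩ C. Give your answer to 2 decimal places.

3.00

The region (A ∩ B) ∩ C is the polygon with vertices (5,6), (5,7), (8,7), (8,6).
By the shoelace formula its area is 3.00.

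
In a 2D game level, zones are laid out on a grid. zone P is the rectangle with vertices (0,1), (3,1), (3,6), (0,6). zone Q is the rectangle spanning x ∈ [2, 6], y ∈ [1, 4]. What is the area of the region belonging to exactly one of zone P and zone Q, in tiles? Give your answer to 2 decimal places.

|zone P∩zone Q|: x∈[2,3], y∈[1,4] → 1·3 = 3.
|zone P △ zone Q| = |zone P| + |zone Q| − 2·|zone P∩zone Q| = 15 + 12 − 6 = 21.00.

21.00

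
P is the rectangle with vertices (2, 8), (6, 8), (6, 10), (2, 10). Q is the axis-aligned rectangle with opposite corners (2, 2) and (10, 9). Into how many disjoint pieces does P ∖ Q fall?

1

P ∖ Q is a single connected region.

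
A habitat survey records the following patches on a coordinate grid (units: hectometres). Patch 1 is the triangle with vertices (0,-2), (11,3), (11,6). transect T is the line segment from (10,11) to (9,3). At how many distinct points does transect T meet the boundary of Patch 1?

The segment meets the boundary at (9.213,4.7).

1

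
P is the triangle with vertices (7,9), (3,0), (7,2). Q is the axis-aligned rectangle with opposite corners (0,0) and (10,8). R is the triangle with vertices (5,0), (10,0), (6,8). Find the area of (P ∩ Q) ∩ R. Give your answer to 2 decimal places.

The region (P ∩ Q) ∩ R is the polygon with vertices (7,2), (5.133,1.067), (5.783,6.261), (6.294,7.412), (7,6).
By the shoelace formula its area is 7.75.

7.75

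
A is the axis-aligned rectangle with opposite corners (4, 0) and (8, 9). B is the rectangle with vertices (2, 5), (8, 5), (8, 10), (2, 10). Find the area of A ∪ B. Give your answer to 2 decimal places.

By inclusion–exclusion:
Individual areas: |A| = 36, |B| = 30.
|A∩B|: x∈[4,8], y∈[5,9] → 4·4 = 16.
|A ∪ B| = 66 − 16 = 50.00.

50.00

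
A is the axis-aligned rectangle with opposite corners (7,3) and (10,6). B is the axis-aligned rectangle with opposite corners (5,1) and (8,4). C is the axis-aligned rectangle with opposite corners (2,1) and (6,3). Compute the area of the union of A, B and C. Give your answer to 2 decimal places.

23.00

By inclusion–exclusion:
Individual areas: |A| = 9, |B| = 9, |C| = 8.
|A∩B|: x∈[7,8], y∈[3,4] → 1·1 = 1.
|A∩C| = 0 (no overlap).
|B∩C|: x∈[5,6], y∈[1,3] → 1·2 = 2.
|A∩B∩C| = 0.
|A ∪ B ∪ C| = 26 − 3 + 0 = 23.00.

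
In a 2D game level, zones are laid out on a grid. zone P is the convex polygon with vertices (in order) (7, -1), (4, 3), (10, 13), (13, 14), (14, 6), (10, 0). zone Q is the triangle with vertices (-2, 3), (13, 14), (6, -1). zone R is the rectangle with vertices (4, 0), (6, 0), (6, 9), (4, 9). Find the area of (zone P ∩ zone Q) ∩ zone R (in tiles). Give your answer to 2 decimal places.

6.00

The region (zone P ∩ zone Q) ∩ zone R is the polygon with vertices (6,6.333), (6,0.333), (4,3).
By the shoelace formula its area is 6.00.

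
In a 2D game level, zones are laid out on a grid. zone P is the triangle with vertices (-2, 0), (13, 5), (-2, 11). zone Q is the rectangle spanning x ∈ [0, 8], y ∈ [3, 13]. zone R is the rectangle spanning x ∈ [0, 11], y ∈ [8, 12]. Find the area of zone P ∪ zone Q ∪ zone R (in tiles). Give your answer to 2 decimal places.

By inclusion–exclusion:
Individual areas: |zone P| = 82.5, |zone Q| = 80, |zone R| = 44.
|zone P∩zone Q| = 44.6333.
|zone P∩zone R| = 6.05.
|zone Q∩zone R|: x∈[0,8], y∈[8,12] → 8·4 = 32.
|zone P∩zone Q∩zone R| = 6.05.
|zone P ∪ zone Q ∪ zone R| = 206.5 − 82.6833 + 6.05 = 129.87.

129.87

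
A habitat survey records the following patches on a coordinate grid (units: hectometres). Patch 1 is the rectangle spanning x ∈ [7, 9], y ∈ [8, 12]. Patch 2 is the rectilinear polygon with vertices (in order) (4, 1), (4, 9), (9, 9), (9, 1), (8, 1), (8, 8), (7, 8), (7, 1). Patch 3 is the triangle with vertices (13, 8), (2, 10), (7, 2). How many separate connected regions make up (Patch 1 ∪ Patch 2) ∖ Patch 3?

(Patch 1 ∪ Patch 2) ∖ Patch 3 splits into 3 disjoint pieces (area 2.5, area 10.2, area 6.1818).

3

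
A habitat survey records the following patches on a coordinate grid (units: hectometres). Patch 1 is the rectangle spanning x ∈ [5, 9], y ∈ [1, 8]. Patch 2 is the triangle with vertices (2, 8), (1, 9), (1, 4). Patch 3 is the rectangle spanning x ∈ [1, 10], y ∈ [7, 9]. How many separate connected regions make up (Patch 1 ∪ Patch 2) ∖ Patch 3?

2

(Patch 1 ∪ Patch 2) ∖ Patch 3 splits into 2 disjoint pieces (area 24, area 1.125).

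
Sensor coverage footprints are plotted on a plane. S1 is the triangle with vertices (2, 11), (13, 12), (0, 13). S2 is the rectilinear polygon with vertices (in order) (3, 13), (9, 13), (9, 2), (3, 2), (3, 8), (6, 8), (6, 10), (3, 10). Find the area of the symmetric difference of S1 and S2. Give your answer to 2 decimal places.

|S1| = 12, |S2| = 60, |S1∩S2| = 7.049.
|S1 △ S2| = |S1| + |S2| − 2·|S1∩S2| = 12 + 60 − 14.0979 = 57.90.

57.90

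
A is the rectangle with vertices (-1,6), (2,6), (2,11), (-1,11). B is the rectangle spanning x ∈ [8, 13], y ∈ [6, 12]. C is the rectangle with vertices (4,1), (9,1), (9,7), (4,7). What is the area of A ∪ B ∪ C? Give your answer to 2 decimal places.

74.00

By inclusion–exclusion:
Individual areas: |A| = 15, |B| = 30, |C| = 30.
|A∩B| = 0 (no overlap).
|A∩C| = 0 (no overlap).
|B∩C|: x∈[8,9], y∈[6,7] → 1·1 = 1.
|A∩B∩C| = 0.
|A ∪ B ∪ C| = 75 − 1 + 0 = 74.00.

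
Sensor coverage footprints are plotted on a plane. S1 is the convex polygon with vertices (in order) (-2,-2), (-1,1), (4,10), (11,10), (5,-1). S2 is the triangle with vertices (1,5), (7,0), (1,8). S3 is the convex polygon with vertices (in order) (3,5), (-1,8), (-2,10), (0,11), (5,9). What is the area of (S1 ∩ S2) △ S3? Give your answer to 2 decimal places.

|S1 ∩ S2| = 6.9752.
|(S1 ∩ S2) ∩ S3| = 0.7132.
|(S1 ∩ S2) △ S3| = 6.9752 + 22 − 1.4263 = 27.55.

27.55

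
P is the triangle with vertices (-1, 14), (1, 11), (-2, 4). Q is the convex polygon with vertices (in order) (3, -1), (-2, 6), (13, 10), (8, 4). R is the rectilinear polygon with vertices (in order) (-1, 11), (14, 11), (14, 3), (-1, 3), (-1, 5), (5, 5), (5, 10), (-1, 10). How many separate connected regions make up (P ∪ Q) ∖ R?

2

(P ∪ Q) ∖ R splits into 2 disjoint pieces (area 22.5456, area 13.7143).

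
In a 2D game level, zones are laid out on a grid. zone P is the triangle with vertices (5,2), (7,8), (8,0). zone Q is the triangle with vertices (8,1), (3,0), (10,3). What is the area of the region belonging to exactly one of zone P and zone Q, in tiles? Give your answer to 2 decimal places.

12.38

|zone P| = 11, |zone Q| = 4, |zone P∩zone Q| = 1.3079.
|zone P △ zone Q| = |zone P| + |zone Q| − 2·|zone P∩zone Q| = 11 + 4 − 2.6159 = 12.38.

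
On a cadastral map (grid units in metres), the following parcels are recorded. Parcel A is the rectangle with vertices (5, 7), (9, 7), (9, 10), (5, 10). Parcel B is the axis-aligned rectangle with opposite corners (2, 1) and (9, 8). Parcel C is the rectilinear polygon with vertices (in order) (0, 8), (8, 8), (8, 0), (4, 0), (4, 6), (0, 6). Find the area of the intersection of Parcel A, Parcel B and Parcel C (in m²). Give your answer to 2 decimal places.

3.00

The intersection is the polygon with vertices (5,7), (5,8), (8,8), (8,7).
By the shoelace formula its area is 3.00.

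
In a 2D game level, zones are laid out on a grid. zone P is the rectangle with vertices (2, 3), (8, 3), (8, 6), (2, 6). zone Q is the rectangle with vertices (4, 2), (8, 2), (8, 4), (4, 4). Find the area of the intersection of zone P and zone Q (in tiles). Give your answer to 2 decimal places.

4.00

|zone P∩zone Q|: x∈[4,8], y∈[3,4] → 4·1 = 4.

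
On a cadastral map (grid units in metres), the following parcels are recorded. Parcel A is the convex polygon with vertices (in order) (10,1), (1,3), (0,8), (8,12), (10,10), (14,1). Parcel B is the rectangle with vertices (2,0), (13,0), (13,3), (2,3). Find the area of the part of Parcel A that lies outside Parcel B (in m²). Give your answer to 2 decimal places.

81.61

|Parcel A| = 96.5, |Parcel A∩Parcel B| = 14.8889.
|Parcel A ∖ Parcel B| = |Parcel A| − |Parcel A∩Parcel B| = 96.5 − 14.8889 = 81.61.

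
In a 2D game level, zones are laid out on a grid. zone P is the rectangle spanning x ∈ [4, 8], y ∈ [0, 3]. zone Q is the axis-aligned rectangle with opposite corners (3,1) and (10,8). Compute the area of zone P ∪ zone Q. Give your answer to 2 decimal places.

By inclusion–exclusion:
Individual areas: |zone P| = 12, |zone Q| = 49.
|zone P∩zone Q|: x∈[4,8], y∈[1,3] → 4·2 = 8.
|zone P ∪ zone Q| = 61 − 8 = 53.00.

53.00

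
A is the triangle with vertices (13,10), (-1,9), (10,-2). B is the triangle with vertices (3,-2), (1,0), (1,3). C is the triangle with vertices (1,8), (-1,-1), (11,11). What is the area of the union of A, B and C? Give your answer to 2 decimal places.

By inclusion–exclusion:
Individual areas: |A| = 82.5, |B| = 3, |C| = 42.
|A∩B| = 0.
|A∩C| = 23.9371.
|B∩C| = 0.5714.
|A∩B∩C| = 0.
|A ∪ B ∪ C| = 127.5 − 24.5085 + 0 = 102.99.

102.99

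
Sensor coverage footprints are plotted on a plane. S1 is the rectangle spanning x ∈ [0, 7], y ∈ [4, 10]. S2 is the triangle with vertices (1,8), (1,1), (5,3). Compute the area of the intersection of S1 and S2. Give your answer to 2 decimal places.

6.40

The intersection is the polygon with vertices (1,4), (1,8), (4.2,4).
By the shoelace formula its area is 6.40.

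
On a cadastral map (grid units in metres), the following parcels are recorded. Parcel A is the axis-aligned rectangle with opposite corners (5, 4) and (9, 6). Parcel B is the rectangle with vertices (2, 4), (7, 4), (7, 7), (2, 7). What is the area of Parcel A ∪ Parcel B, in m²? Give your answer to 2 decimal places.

19.00

By inclusion–exclusion:
Individual areas: |Parcel A| = 8, |Parcel B| = 15.
|Parcel A∩Parcel B|: x∈[5,7], y∈[4,6] → 2·2 = 4.
|Parcel A ∪ Parcel B| = 23 − 4 = 19.00.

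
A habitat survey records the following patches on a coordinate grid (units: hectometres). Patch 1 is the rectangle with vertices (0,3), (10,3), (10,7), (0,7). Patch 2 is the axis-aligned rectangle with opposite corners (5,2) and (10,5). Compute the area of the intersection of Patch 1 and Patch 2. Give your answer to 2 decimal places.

|Patch 1∩Patch 2|: x∈[5,10], y∈[3,5] → 5·2 = 10.

10.00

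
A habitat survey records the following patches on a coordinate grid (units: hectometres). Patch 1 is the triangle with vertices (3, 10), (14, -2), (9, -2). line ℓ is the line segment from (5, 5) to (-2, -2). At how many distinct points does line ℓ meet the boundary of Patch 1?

The segment lies entirely outside Patch 1 and never meets its boundary.

0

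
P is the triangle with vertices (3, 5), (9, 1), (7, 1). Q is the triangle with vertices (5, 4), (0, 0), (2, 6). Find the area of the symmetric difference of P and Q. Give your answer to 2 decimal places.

|P| = 4, |Q| = 11, |P∩Q| = 0.4268.
|P △ Q| = |P| + |Q| − 2·|P∩Q| = 4 + 11 − 0.8535 = 14.15.

14.15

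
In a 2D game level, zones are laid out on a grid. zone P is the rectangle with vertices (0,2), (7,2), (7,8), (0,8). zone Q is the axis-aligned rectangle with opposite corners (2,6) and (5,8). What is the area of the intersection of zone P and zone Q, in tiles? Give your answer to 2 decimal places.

|zone P∩zone Q|: x∈[2,5], y∈[6,8] → 3·2 = 6.

6.00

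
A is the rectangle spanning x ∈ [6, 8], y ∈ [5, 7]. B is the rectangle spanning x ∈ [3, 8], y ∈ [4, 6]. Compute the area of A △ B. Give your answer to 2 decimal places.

10.00

|A∩B|: x∈[6,8], y∈[5,6] → 2·1 = 2.
|A △ B| = |A| + |B| − 2·|A∩B| = 4 + 10 − 4 = 10.00.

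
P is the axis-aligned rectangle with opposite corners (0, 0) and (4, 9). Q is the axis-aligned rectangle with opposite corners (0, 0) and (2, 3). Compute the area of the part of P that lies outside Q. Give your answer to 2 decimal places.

|P∩Q|: x∈[0,2], y∈[0,3] → 2·3 = 6.
|P| = 36.
|P ∖ Q| = |P| − |P∩Q| = 36 − 6 = 30.00.

30.00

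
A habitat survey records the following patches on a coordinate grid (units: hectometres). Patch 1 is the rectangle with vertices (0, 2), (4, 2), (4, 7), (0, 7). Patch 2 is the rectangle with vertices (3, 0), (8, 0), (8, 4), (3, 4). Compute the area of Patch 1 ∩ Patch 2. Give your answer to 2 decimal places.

2.00

|Patch 1∩Patch 2|: x∈[3,4], y∈[2,4] → 1·2 = 2.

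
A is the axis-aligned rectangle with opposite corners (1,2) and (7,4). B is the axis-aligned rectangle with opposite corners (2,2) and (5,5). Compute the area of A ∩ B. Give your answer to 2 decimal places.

|A∩B|: x∈[2,5], y∈[2,4] → 3·2 = 6.

6.00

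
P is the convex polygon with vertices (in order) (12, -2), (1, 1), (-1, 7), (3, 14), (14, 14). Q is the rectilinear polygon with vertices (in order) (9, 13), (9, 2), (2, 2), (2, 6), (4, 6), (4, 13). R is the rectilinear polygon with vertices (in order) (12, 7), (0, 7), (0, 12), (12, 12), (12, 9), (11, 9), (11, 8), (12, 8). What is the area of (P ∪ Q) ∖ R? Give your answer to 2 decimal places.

125.52

|P ∪ Q| = 181.5.
|(P ∪ Q) ∩ R| = 55.9821.
|(P ∪ Q) ∖ R| = 181.5 − 55.9821 = 125.52.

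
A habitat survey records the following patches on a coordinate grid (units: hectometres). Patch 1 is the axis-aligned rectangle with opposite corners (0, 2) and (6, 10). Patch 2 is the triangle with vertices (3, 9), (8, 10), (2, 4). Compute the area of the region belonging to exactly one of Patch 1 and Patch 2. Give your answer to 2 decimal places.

|Patch 1| = 48, |Patch 2| = 12, |Patch 1∩Patch 2| = 10.4.
|Patch 1 △ Patch 2| = |Patch 1| + |Patch 2| − 2·|Patch 1∩Patch 2| = 48 + 12 − 20.8 = 39.20.

39.20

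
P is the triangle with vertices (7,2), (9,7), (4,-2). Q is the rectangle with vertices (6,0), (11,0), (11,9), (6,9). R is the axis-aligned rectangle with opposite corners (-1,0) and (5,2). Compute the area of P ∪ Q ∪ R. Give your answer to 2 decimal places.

By inclusion–exclusion:
Individual areas: |P| = 3.5, |Q| = 45, |R| = 12.
|P∩Q| = 2.5667.
|P∩R| = 0.
|Q∩R| = 0 (no overlap).
|P∩Q∩R| = 0.
|P ∪ Q ∪ R| = 60.5 − 2.5667 + 0 = 57.93.

57.93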